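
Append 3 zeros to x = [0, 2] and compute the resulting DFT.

Original 2-point DFT: [2, -2]
Zero-padded 5-point DFT provides frequency interpolation.

DFT_5([x, 0, ...]) = [2, 0.6180-1.9021i, -1.6180-1.1756i, -1.6180+1.1756i, 0.6180+1.9021i]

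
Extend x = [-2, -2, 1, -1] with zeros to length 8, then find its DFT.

Original 4-point DFT: [-4, -3+1i, 2, -3-1i]
Zero-padded 8-point DFT provides frequency interpolation.

DFT_8([x, 0, ...]) = [-4, -2.7071+1.1213i, -3+1i, -1.2929+3.1213i, 2, -1.2929-3.1213i, -3-1i, -2.7071-1.1213i]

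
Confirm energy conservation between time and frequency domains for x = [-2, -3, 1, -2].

Time domain:
Σ|x[n]|² = |-2|² + |-3|² + |1|² + |-2|² = 18.0000

Frequency domain:
(1/4)Σ|X[k]|² = (1/4)(|-6|² + |-3+1i|² + |4|² + |-3-1i|²) = (1/4)·72.0000 = 18.0000

Both sides agree, confirming Parseval's theorem.

Σ|x[n]|² = (1/N)Σ|X[k]|² = 18.0000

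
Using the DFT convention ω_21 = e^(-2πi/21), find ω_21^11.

ω_21^11 = e^(-2πi·11/21)
= cos(-2π·11/21) + i·sin(-2π·11/21)
= cos(-22π/21) + i·sin(-22π/21)

ω_21^11 = cos(-22π/21) + i·sin(-22π/21) = -0.9888+0.1490i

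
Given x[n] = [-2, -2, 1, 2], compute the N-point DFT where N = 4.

X[k] = Σ(n=0 to 3) x[n] · ω_4^(nk)
where ω_4 = e^(-2πi/4)

Computing each X[k]:
X[0] = -1
X[1] = -3+4i
X[2] = -1
X[3] = -3-4i

X = [-1, -3+4i, -1, -3-4i]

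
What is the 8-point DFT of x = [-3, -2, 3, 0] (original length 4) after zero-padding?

Original 4-point DFT: [-2, -6+2i, 2, -6-2i]
Zero-padded 8-point DFT provides frequency interpolation.

DFT_8([x, 0, ...]) = [-2, -4.4142-1.5858i, -6+2i, -1.5858+4.4142i, 2, -1.5858-4.4142i, -6-2i, -4.4142+1.5858i]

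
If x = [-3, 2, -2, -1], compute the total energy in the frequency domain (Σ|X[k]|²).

Parseval: Σ|x[n]|² = (1/N)Σ|X[k]|², so Σ|X[k]|² = N·Σ|x[n]|² = 4·18.0000

Σ|X[k]|² = N·Σ|x[n]|² = 4·18.0000 = 72.0000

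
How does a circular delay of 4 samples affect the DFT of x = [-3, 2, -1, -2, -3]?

Time shift by 4: X_shifted[k] = ω_5^(4k) · X[k]
Shifted x = [2, -1, -2, -3, -3]

DFT(x[n-4]) = [-7, 4.8090-2.4899i, 3.6910-0.2245i, 3.6910+0.2245i, 4.8090+2.4899i]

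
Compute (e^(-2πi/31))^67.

Since ω_31^31 = 1, powers reduce modulo 31.
67 mod 31 = 5
So ω_31^67 = ω_31^5 = e^(-2πi·5/31)

ω_31^67 = ω_31^5 = 0.5290-0.8486i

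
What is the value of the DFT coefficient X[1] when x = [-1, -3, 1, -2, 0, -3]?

X[1] = Σ(n=0 to 5) x[n] · ω_6^(1n) where ω_6 = e^(-2πi/6)
= (-1)·ω_6^0 + (-3)·ω_6^1 + (1)·ω_6^2 + (-2)·ω_6^3 + (0)·ω_6^4 + (-3)·ω_6^5

X[1] = -2.5000-0.8660i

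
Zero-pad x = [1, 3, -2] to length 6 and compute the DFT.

Original 3-point DFT: [2, 0.5000-4.3301i, 0.5000+4.3301i]
Zero-padded 6-point DFT provides frequency interpolation.

DFT_6([x, 0, ...]) = [2, 3.5000-0.8660i, 0.5000-4.3301i, -4, 0.5000+4.3301i, 3.5000+0.8660i]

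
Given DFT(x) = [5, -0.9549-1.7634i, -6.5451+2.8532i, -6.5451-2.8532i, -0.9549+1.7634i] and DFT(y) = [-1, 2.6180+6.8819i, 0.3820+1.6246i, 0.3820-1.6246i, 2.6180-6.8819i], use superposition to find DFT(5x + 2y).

By linearity: DFT(5x + 2y) = 5·DFT(x) + 2·DFT(y)
= 5·[5, -0.9549-1.7634i, -6.5451+2.8532i, -6.5451-2.8532i, -0.9549+1.7634i] + 2·[-1, 2.6180+6.8819i, 0.3820+1.6246i, 0.3820-1.6246i, 2.6180-6.8819i]

Computing element-wise:
Z[0] = 5·(5) + 2·(-1) = 23
Z[1] = 5·(-0.9549-1.7634i) + 2·(2.6180+6.8819i) = 0.4615+4.9468i
Z[2] = 5·(-6.5451+2.8532i) + 2·(0.3820+1.6246i) = -31.9615+17.5152i
Z[3] = 5·(-6.5451-2.8532i) + 2·(0.3820-1.6246i) = -31.9615-17.5152i
Z[4] = 5·(-0.9549+1.7634i) + 2·(2.6180-6.8819i) = 0.4615-4.9468i

DFT(5x + 2y) = 5·X + 2·Y = [23, 0.4615+4.9468i, -31.9615+17.5152i, -31.9615-17.5152i, 0.4615-4.9468i]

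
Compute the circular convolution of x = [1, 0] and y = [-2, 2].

(x ⊛ y)[n] = Σ(m=0 to 1) x[m] · y[(n-m) mod 2]

Computing each output sample:
(x ⊛ y)[0] = -2
(x ⊛ y)[1] = 2

x ⊛ y = [-2, 2]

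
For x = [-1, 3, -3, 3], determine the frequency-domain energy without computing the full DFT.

Parseval: Σ|x[n]|² = (1/N)Σ|X[k]|², so Σ|X[k]|² = N·Σ|x[n]|² = 4·28.0000

Σ|X[k]|² = N·Σ|x[n]|² = 4·28.0000 = 112.0000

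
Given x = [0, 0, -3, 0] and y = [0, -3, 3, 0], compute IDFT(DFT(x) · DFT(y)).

(x ⊛ y)[n] = Σ(m=0 to 3) x[m] · y[(n-m) mod 4]

Computing each output sample:
(x ⊛ y)[0] = -9
(x ⊛ y)[1] = 0
(x ⊛ y)[2] = 0
(x ⊛ y)[3] = 9

x ⊛ y = [-9, 0, 0, 9]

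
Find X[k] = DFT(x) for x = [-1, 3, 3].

X[k] = Σ(n=0 to 2) x[n] · ω_3^(nk)
where ω_3 = e^(-2πi/3)

Computing each X[k]:
X[0] = 5
X[1] = -4
X[2] = -4

X = [5, -4, -4]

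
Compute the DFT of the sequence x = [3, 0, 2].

X[k] = Σ(n=0 to 2) x[n] · ω_3^(nk)
where ω_3 = e^(-2πi/3)

Computing each X[k]:
X[0] = 5
X[1] = 2.0000+1.7321i
X[2] = 2.0000-1.7321i

X = [5, 2.0000+1.7321i, 2.0000-1.7321i]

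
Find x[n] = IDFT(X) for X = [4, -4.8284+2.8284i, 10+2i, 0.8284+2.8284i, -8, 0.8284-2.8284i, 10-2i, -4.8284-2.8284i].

x[n] = (1/8) Σ(k=0 to 7) X[k] · e^(2πikn/8)

Computing each x[n]:
x[0] = 1
x[1] = -1
x[2] = -3
x[3] = 2
x[4] = 3
x[5] = 3
x[6] = -3
x[7] = 2

x = [1, -1, -3, 2, 3, 3, -3, 2]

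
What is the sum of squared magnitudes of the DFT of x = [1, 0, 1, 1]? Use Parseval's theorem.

Parseval: Σ|x[n]|² = (1/N)Σ|X[k]|², so Σ|X[k]|² = N·Σ|x[n]|² = 4·3.0000

Σ|X[k]|² = N·Σ|x[n]|² = 4·3.0000 = 12.0000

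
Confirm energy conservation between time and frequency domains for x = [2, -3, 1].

Time domain:
Σ|x[n]|² = |2|² + |-3|² + |1|² = 14.0000

Frequency domain:
(1/3)Σ|X[k]|² = (1/3)(|0|² + |3.0000+3.4641i|² + |3.0000-3.4641i|²) = (1/3)·42.0000 = 14.0000

Both sides agree, confirming Parseval's theorem.

Σ|x[n]|² = (1/N)Σ|X[k]|² = 14.0000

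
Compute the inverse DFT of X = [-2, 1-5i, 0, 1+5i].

x[n] = (1/4) Σ(k=0 to 3) X[k] · e^(2πikn/4)

Computing each x[n]:
x[0] = 0
x[1] = 2
x[2] = -1
x[3] = -3

x = [0, 2, -1, -3]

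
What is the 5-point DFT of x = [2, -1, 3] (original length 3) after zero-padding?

Original 3-point DFT: [4, 1.0000+3.4641i, 1.0000-3.4641i]
Zero-padded 5-point DFT provides frequency interpolation.

DFT_5([x, 0, ...]) = [4, -0.7361-0.8123i, 3.7361+3.4410i, 3.7361-3.4410i, -0.7361+0.8123i]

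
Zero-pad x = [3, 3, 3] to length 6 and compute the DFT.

Original 3-point DFT: [9, 0, 0]
Zero-padded 6-point DFT provides frequency interpolation.

DFT_6([x, 0, ...]) = [9, 3.0000-5.1962i, 0, 3, 0, 3.0000+5.1962i]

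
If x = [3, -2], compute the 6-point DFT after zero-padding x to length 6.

Original 2-point DFT: [1, 5]
Zero-padded 6-point DFT provides frequency interpolation.

DFT_6([x, 0, ...]) = [1, 2.0000+1.7321i, 4.0000+1.7321i, 5, 4.0000-1.7321i, 2.0000-1.7321i]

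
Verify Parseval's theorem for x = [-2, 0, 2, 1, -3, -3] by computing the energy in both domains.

Time domain:
Σ|x[n]|² = |-2|² + |0|² + |2|² + |1|² + |-3|² + |-3|² = 27.0000

Frequency domain:
(1/6)Σ|X[k]|² = (1/6)(|-5|² + |-4.0000-6.9282i|² + |1.0000+1.7321i|² + |-1|² + |1.0000-1.7321i|² + |-4.0000+6.9282i|²) = (1/6)·162.0000 = 27.0000

Both sides agree, confirming Parseval's theorem.

Σ|x[n]|² = (1/N)Σ|X[k]|² = 27.0000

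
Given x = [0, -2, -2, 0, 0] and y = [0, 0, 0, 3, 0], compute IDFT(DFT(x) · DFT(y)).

(x ⊛ y)[n] = Σ(m=0 to 4) x[m] · y[(n-m) mod 5]

Computing each output sample:
(x ⊛ y)[0] = -6
(x ⊛ y)[1] = 0
(x ⊛ y)[2] = 0
(x ⊛ y)[3] = 0
(x ⊛ y)[4] = -6

x ⊛ y = [-6, 0, 0, 0, -6]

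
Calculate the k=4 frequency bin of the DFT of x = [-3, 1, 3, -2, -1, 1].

X[4] = Σ(n=0 to 5) x[n] · ω_6^(4n) where ω_6 = e^(-2πi/6)
= (-3)·ω_6^0 + (1)·ω_6^4 + (3)·ω_6^8 + (-2)·ω_6^12 + (-1)·ω_6^16 + (1)·ω_6^20

X[4] = -7.0000-3.4641i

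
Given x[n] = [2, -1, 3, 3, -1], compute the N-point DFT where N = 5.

X[k] = Σ(n=0 to 4) x[n] · ω_5^(nk)
where ω_5 = e^(-2πi/5)

Computing each X[k]:
X[0] = 6
X[1] = -3.4721
X[2] = 5.4721
X[3] = 5.4721
X[4] = -3.4721

X = [6, -3.4721, 5.4721, 5.4721, -3.4721]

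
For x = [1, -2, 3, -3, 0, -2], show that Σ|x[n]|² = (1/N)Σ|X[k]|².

Time domain:
Σ|x[n]|² = |1|² + |-2|² + |3|² + |-3|² + |0|² + |-2|² = 27.0000

Frequency domain:
(1/6)Σ|X[k]|² = (1/6)(|-3|² + |0.5000-2.5981i|² + |-1.5000+2.5981i|² + |11|² + |-1.5000-2.5981i|² + |0.5000+2.5981i|²) = (1/6)·162.0000 = 27.0000

Both sides agree, confirming Parseval's theorem.

Σ|x[n]|² = (1/N)Σ|X[k]|² = 27.0000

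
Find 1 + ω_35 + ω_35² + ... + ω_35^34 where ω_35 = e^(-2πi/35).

Sum of all nth roots of unity equals 0 for n > 1 (geometric series with r ≠ 1).

0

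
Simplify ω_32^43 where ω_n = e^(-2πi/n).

Since ω_32^32 = 1, powers reduce modulo 32.
43 mod 32 = 11
So ω_32^43 = ω_32^11 = e^(-2πi·11/32)

ω_32^43 = ω_32^11 = -0.5556-0.8315i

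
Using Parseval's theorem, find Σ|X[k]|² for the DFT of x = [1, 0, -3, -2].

Parseval: Σ|x[n]|² = (1/N)Σ|X[k]|², so Σ|X[k]|² = N·Σ|x[n]|² = 4·14.0000

Σ|X[k]|² = N·Σ|x[n]|² = 4·14.0000 = 56.0000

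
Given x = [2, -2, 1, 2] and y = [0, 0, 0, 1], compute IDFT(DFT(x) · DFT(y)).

(x ⊛ y)[n] = Σ(m=0 to 3) x[m] · y[(n-m) mod 4]

Computing each output sample:
(x ⊛ y)[0] = -2
(x ⊛ y)[1] = 1
(x ⊛ y)[2] = 2
(x ⊛ y)[3] = 2

x ⊛ y = [-2, 1, 2, 2]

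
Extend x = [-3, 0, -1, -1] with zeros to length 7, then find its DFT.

Original 4-point DFT: [-5, -2-1i, -3, -2+1i]
Zero-padded 7-point DFT provides frequency interpolation.

DFT_7([x, 0, ...]) = [-5, -1.8765+1.4088i, -2.7225-1.2157i, -3.4010+0.1931i, -3.4010-0.1931i, -2.7225+1.2157i, -1.8765-1.4088i]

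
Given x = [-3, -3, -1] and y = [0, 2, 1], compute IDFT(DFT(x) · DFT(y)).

(x ⊛ y)[n] = Σ(m=0 to 2) x[m] · y[(n-m) mod 3]

Computing each output sample:
(x ⊛ y)[0] = -5
(x ⊛ y)[1] = -7
(x ⊛ y)[2] = -9

x ⊛ y = [-5, -7, -9]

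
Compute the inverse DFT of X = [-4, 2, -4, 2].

x[n] = (1/4) Σ(k=0 to 3) X[k] · e^(2πikn/4)

Computing each x[n]:
x[0] = -1
x[1] = 0
x[2] = -3
x[3] = 0

x = [-1, 0, -3, 0]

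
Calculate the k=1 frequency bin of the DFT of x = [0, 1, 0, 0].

X[1] = Σ(n=0 to 3) x[n] · ω_4^(1n) where ω_4 = e^(-2πi/4)
= (0)·ω_4^0 + (1)·ω_4^1 + (0)·ω_4^2 + (0)·ω_4^3

X[1] = -1i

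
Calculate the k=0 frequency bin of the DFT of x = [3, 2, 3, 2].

X[0] = Σ(n=0 to 3) x[n] · ω_4^0 = Σ x[n]
= (3) + (2) + (3) + (2)

X[0] = 10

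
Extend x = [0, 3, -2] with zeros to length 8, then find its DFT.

Original 3-point DFT: [1, -0.5000-4.3301i, -0.5000+4.3301i]
Zero-padded 8-point DFT provides frequency interpolation.

DFT_8([x, 0, ...]) = [1, 2.1213-0.1213i, 2-3i, -2.1213-4.1213i, -5, -2.1213+4.1213i, 2+3i, 2.1213+0.1213i]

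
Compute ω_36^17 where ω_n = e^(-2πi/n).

ω_36^17 = e^(-2πi·17/36)
= cos(-2π·17/36) + i·sin(-2π·17/36)
= cos(-34π/36) + i·sin(-34π/36)

ω_36^17 = cos(-34π/36) + i·sin(-34π/36) = -0.9848-0.1736i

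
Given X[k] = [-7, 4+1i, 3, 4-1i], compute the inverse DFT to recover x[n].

x[n] = (1/4) Σ(k=0 to 3) X[k] · e^(2πikn/4)

Computing each x[n]:
x[0] = 1
x[1] = -3
x[2] = -3
x[3] = -2

x = [1, -3, -3, -2]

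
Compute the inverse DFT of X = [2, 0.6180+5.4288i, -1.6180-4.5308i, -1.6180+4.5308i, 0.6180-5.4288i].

x[n] = (1/5) Σ(k=0 to 4) X[k] · e^(2πikn/5)

Computing each x[n]:
x[0] = 0
x[1] = 0
x[2] = -3
x[3] = 3
x[4] = 2

x = [0, 0, -3, 3, 2]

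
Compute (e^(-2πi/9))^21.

Since ω_9^9 = 1, powers reduce modulo 9.
21 mod 9 = 3
So ω_9^21 = ω_9^3 = e^(-2πi·3/9)

ω_9^21 = ω_9^3 = -0.5000-0.8660i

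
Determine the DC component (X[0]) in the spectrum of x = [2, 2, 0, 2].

X[0] = Σ(n=0 to 3) x[n] · ω_4^0 = Σ x[n]
= (2) + (2) + (0) + (2)

X[0] = 6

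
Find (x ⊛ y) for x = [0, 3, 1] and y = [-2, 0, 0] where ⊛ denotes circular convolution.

(x ⊛ y)[n] = Σ(m=0 to 2) x[m] · y[(n-m) mod 3]

Computing each output sample:
(x ⊛ y)[0] = 0
(x ⊛ y)[1] = -6
(x ⊛ y)[2] = -2

x ⊛ y = [0, -6, -2]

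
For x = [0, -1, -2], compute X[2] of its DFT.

X[2] = Σ(n=0 to 2) x[n] · ω_3^(2n) where ω_3 = e^(-2πi/3)
= (0)·ω_3^0 + (-1)·ω_3^2 + (-2)·ω_3^4

X[2] = 1.5000+0.8660i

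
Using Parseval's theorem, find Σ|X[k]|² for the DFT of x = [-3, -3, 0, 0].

Parseval: Σ|x[n]|² = (1/N)Σ|X[k]|², so Σ|X[k]|² = N·Σ|x[n]|² = 4·18.0000

Σ|X[k]|² = N·Σ|x[n]|² = 4·18.0000 = 72.0000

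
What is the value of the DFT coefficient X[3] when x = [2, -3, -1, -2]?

X[3] = Σ(n=0 to 3) x[n] · ω_4^(3n) where ω_4 = e^(-2πi/4)
= (2)·ω_4^0 + (-3)·ω_4^3 + (-1)·ω_4^6 + (-2)·ω_4^9

X[3] = 3-1i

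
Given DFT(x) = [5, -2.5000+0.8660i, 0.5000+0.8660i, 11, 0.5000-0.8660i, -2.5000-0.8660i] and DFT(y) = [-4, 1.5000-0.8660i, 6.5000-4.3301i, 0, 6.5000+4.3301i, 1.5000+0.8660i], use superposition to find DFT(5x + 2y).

By linearity: DFT(5x + 2y) = 5·DFT(x) + 2·DFT(y)
= 5·[5, -2.5000+0.8660i, 0.5000+0.8660i, 11, 0.5000-0.8660i, -2.5000-0.8660i] + 2·[-4, 1.5000-0.8660i, 6.5000-4.3301i, 0, 6.5000+4.3301i, 1.5000+0.8660i]

Computing element-wise:
Z[0] = 5·(5) + 2·(-4) = 17
Z[1] = 5·(-2.5000+0.8660i) + 2·(1.5000-0.8660i) = -9.5000+2.5980i
Z[2] = 5·(0.5000+0.8660i) + 2·(6.5000-4.3301i) = 15.5000-4.3302i
Z[3] = 5·(11) + 2·(0) = 55
Z[4] = 5·(0.5000-0.8660i) + 2·(6.5000+4.3301i) = 15.5000+4.3302i
Z[5] = 5·(-2.5000-0.8660i) + 2·(1.5000+0.8660i) = -9.5000-2.5980i

DFT(5x + 2y) = 5·X + 2·Y = [17, -9.5000+2.5980i, 15.5000-4.3302i, 55, 15.5000+4.3302i, -9.5000-2.5980i]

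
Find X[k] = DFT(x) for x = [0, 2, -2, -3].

X[k] = Σ(n=0 to 3) x[n] · ω_4^(nk)
where ω_4 = e^(-2πi/4)

Computing each X[k]:
X[0] = -3
X[1] = 2-5i
X[2] = -1
X[3] = 2+5i

X = [-3, 2-5i, -1, 2+5i]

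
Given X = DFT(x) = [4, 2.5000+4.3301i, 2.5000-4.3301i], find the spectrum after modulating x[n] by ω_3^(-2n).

Modulation property: DFT(ω_3^(-2n)·x[n]) = X[(k-2) mod 3], so circularly shift X by 2 positions.

X[k-2] = [2.5000+4.3301i, 2.5000-4.3301i, 4]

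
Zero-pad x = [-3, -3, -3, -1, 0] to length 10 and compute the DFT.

Original 5-point DFT: [-10, -0.6910+4.0287i, -1.8090-0.1388i, -1.8090+0.1388i, -0.6910-4.0287i]
Zero-padded 10-point DFT provides frequency interpolation.

DFT_10([x, 0, ...]) = [-10, -6.0451+5.5676i, -0.6910+4.0287i, -0.4549+0.5020i, -1.8090-0.1388i, -2, -1.8090+0.1388i, -0.4549-0.5020i, -0.6910-4.0287i, -6.0451-5.5676i]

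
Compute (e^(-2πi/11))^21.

Since ω_11^11 = 1, powers reduce modulo 11.
21 mod 11 = 10
So ω_11^21 = ω_11^10 = e^(-2πi·10/11)

ω_11^21 = ω_11^10 = 0.8413+0.5406i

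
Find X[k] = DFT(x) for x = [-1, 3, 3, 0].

X[k] = Σ(n=0 to 3) x[n] · ω_4^(nk)
where ω_4 = e^(-2πi/4)

Computing each X[k]:
X[0] = 5
X[1] = -4-3i
X[2] = -1
X[3] = -4+3i

X = [5, -4-3i, -1, -4+3i]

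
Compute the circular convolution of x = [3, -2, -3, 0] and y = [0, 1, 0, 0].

(x ⊛ y)[n] = Σ(m=0 to 3) x[m] · y[(n-m) mod 4]

Computing each output sample:
(x ⊛ y)[0] = 0
(x ⊛ y)[1] = 3
(x ⊛ y)[2] = -2
(x ⊛ y)[3] = -3

x ⊛ y = [0, 3, -2, -3]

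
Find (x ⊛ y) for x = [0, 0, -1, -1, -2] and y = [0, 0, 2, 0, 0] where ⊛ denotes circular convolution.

(x ⊛ y)[n] = Σ(m=0 to 4) x[m] · y[(n-m) mod 5]

Computing each output sample:
(x ⊛ y)[0] = -2
(x ⊛ y)[1] = -4
(x ⊛ y)[2] = 0
(x ⊛ y)[3] = 0
(x ⊛ y)[4] = -2

x ⊛ y = [-2, -4, 0, 0, -2]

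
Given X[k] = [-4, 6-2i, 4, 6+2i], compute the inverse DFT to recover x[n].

x[n] = (1/4) Σ(k=0 to 3) X[k] · e^(2πikn/4)

Computing each x[n]:
x[0] = 3
x[1] = -1
x[2] = -3
x[3] = -3

x = [3, -1, -3, -3]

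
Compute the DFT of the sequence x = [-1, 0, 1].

X[k] = Σ(n=0 to 2) x[n] · ω_3^(nk)
where ω_3 = e^(-2πi/3)

Computing each X[k]:
X[0] = 0
X[1] = -1.5000+0.8660i
X[2] = -1.5000-0.8660i

X = [0, -1.5000+0.8660i, -1.5000-0.8660i]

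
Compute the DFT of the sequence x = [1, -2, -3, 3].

X[k] = Σ(n=0 to 3) x[n] · ω_4^(nk)
where ω_4 = e^(-2πi/4)

Computing each X[k]:
X[0] = -1
X[1] = 4+5i
X[2] = -3
X[3] = 4-5i

X = [-1, 4+5i, -3, 4-5i]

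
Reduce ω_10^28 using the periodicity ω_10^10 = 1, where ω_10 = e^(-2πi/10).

Since ω_10^10 = 1, powers reduce modulo 10.
28 mod 10 = 8
So ω_10^28 = ω_10^8 = e^(-2πi·8/10)

ω_10^28 = ω_10^8 = 0.3090+0.9511i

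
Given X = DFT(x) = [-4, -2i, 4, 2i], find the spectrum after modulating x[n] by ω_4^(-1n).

Modulation property: DFT(ω_4^(-1n)·x[n]) = X[(k-1) mod 4], so circularly shift X by 1 positions.

X[k-1] = [2i, -4, -2i, 4]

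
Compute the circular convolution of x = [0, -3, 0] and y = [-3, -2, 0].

(x ⊛ y)[n] = Σ(m=0 to 2) x[m] · y[(n-m) mod 3]

Computing each output sample:
(x ⊛ y)[0] = 0
(x ⊛ y)[1] = 9
(x ⊛ y)[2] = 6

x ⊛ y = [0, 9, 6]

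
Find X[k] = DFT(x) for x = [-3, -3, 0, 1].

X[k] = Σ(n=0 to 3) x[n] · ω_4^(nk)
where ω_4 = e^(-2πi/4)

Computing each X[k]:
X[0] = -5
X[1] = -3+4i
X[2] = -1
X[3] = -3-4i

X = [-5, -3+4i, -1, -3-4i]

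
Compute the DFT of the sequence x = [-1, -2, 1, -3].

X[k] = Σ(n=0 to 3) x[n] · ω_4^(nk)
where ω_4 = e^(-2πi/4)

Computing each X[k]:
X[0] = -5
X[1] = -2-1i
X[2] = 5
X[3] = -2+1i

X = [-5, -2-1i, 5, -2+1i]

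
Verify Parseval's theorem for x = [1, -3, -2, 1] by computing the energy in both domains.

Time domain:
Σ|x[n]|² = |1|² + |-3|² + |-2|² + |1|² = 15.0000

Frequency domain:
(1/4)Σ|X[k]|² = (1/4)(|-3|² + |3+4i|² + |1|² + |3-4i|²) = (1/4)·60.0000 = 15.0000

Both sides agree, confirming Parseval's theorem.

Σ|x[n]|² = (1/N)Σ|X[k]|² = 15.0000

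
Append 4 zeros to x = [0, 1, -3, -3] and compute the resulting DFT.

Original 4-point DFT: [-5, 3-4i, -1, 3+4i]
Zero-padded 8-point DFT provides frequency interpolation.

DFT_8([x, 0, ...]) = [-5, 2.8284+4.4142i, 3-4i, -2.8284-1.5858i, -1, -2.8284+1.5858i, 3+4i, 2.8284-4.4142i]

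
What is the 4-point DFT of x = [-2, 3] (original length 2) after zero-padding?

Original 2-point DFT: [1, -5]
Zero-padded 4-point DFT provides frequency interpolation.

DFT_4([x, 0, ...]) = [1, -2-3i, -5, -2+3i]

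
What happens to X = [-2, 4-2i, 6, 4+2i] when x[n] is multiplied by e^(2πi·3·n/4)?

Modulation property: DFT(ω_4^(-3n)·x[n]) = X[(k-3) mod 4], so circularly shift X by 3 positions.

X[k-3] = [4-2i, 6, 4+2i, -2]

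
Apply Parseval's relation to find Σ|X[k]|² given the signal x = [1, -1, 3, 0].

Parseval: Σ|x[n]|² = (1/N)Σ|X[k]|², so Σ|X[k]|² = N·Σ|x[n]|² = 4·11.0000

Σ|X[k]|² = N·Σ|x[n]|² = 4·11.0000 = 44.0000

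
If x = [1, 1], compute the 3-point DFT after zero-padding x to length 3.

Original 2-point DFT: [2, 0]
Zero-padded 3-point DFT provides frequency interpolation.

DFT_3([x, 0, ...]) = [2, 0.5000-0.8660i, 0.5000+0.8660i]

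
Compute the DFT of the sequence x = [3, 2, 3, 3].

X[k] = Σ(n=0 to 3) x[n] · ω_4^(nk)
where ω_4 = e^(-2πi/4)

Computing each X[k]:
X[0] = 11
X[1] = 1i
X[2] = 1
X[3] = -1i

X = [11, 1i, 1, -1i]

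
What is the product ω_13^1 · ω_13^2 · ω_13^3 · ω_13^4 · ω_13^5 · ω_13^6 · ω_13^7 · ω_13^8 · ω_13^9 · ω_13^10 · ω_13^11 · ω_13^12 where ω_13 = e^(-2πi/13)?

The primitive 13th roots of unity are ω_13^k for k coprime to 13: k ∈ {1, 2, 3, 4, 5, 6, 7, 8, 9, 10, 11, 12}
Their product equals the constant term of the cyclotomic polynomial Φ_13(x) up to sign.
For n ≥ 3, the product of all primitive nth roots of unity is 1. (For n=1 it is 1; for n=2 it is -1.)

1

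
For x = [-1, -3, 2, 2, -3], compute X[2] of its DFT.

X[2] = Σ(n=0 to 4) x[n] · ω_5^(2n) where ω_5 = e^(-2πi/5)
= (-1)·ω_5^0 + (-3)·ω_5^2 + (2)·ω_5^4 + (2)·ω_5^6 + (-3)·ω_5^8

X[2] = 5.0902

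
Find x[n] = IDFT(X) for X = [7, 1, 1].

x[n] = (1/3) Σ(k=0 to 2) X[k] · e^(2πikn/3)

Computing each x[n]:
x[0] = 3
x[1] = 2
x[2] = 2

x = [3, 2, 2]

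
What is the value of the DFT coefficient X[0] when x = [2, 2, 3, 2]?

X[0] = Σ(n=0 to 3) x[n] · ω_4^0 = Σ x[n]
= (2) + (2) + (3) + (2)

X[0] = 9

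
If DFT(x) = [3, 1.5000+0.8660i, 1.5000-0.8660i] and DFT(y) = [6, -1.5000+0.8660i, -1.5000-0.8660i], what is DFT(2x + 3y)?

By linearity: DFT(2x + 3y) = 2·DFT(x) + 3·DFT(y)
= 2·[3, 1.5000+0.8660i, 1.5000-0.8660i] + 3·[6, -1.5000+0.8660i, -1.5000-0.8660i]

Computing element-wise:
Z[0] = 2·(3) + 3·(6) = 24
Z[1] = 2·(1.5000+0.8660i) + 3·(-1.5000+0.8660i) = -1.5000+4.3300i
Z[2] = 2·(1.5000-0.8660i) + 3·(-1.5000-0.8660i) = -1.5000-4.3300i

DFT(2x + 3y) = 2·X + 3·Y = [24, -1.5000+4.3300i, -1.5000-4.3300i]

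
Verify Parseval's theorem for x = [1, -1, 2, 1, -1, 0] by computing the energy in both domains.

Time domain:
Σ|x[n]|² = |1|² + |-1|² + |2|² + |1|² + |-1|² + |0|² = 8.0000

Frequency domain:
(1/6)Σ|X[k]|² = (1/6)(|2|² + |-1.0000-1.7321i|² + |2.0000+3.4641i|² + |2|² + |2.0000-3.4641i|² + |-1.0000+1.7321i|²) = (1/6)·48.0000 = 8.0000

Both sides agree, confirming Parseval's theorem.

Σ|x[n]|² = (1/N)Σ|X[k]|² = 8.0000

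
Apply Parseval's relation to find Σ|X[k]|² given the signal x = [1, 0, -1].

Parseval: Σ|x[n]|² = (1/N)Σ|X[k]|², so Σ|X[k]|² = N·Σ|x[n]|² = 3·2.0000

Σ|X[k]|² = N·Σ|x[n]|² = 3·2.0000 = 6.0000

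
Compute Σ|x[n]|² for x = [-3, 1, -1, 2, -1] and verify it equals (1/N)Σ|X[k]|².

Time domain:
Σ|x[n]|² = |-3|² + |1|² + |-1|² + |2|² + |-1|² = 16.0000

Frequency domain:
(1/5)Σ|X[k]|² = (1/5)(|-2|² + |-3.8090-0.1388i|² + |-2.6910-4.0287i|² + |-2.6910+4.0287i|² + |-3.8090+0.1388i|²) = (1/5)·80.0000 = 16.0000

Both sides agree, confirming Parseval's theorem.

Σ|x[n]|² = (1/N)Σ|X[k]|² = 16.0000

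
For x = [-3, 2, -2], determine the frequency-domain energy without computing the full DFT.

Parseval: Σ|x[n]|² = (1/N)Σ|X[k]|², so Σ|X[k]|² = N·Σ|x[n]|² = 3·17.0000

Σ|X[k]|² = N·Σ|x[n]|² = 3·17.0000 = 51.0000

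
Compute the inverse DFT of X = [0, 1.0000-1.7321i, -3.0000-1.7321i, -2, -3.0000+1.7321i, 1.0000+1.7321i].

x[n] = (1/6) Σ(k=0 to 5) X[k] · e^(2πikn/6)

Computing each x[n]:
x[0] = -1
x[1] = 2
x[2] = 0
x[3] = -1
x[4] = 0
x[5] = 0

x = [-1, 2, 0, -1, 0, 0]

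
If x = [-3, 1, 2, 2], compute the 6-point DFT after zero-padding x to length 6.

Original 4-point DFT: [2, -5+1i, -4, -5-1i]
Zero-padded 6-point DFT provides frequency interpolation.

DFT_6([x, 0, ...]) = [2, -5.5000-2.5981i, -2.5000+0.8660i, -4, -2.5000-0.8660i, -5.5000+2.5981i]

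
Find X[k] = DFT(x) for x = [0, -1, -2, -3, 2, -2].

X[k] = Σ(n=0 to 5) x[n] · ω_6^(nk)
where ω_6 = e^(-2πi/6)

Computing each X[k]:
X[0] = -6
X[1] = 1.5000+2.5981i
X[2] = -1.5000-4.3301i
X[3] = 6
X[4] = -1.5000+4.3301i
X[5] = 1.5000-2.5981i

X = [-6, 1.5000+2.5981i, -1.5000-4.3301i, 6, -1.5000+4.3301i, 1.5000-2.5981i]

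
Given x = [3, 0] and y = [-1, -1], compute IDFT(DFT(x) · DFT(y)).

(x ⊛ y)[n] = Σ(m=0 to 1) x[m] · y[(n-m) mod 2]

Computing each output sample:
(x ⊛ y)[0] = -3
(x ⊛ y)[1] = -3

x ⊛ y = [-3, -3]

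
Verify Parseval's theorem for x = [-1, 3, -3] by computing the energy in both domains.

Time domain:
Σ|x[n]|² = |-1|² + |3|² + |-3|² = 19.0000

Frequency domain:
(1/3)Σ|X[k]|² = (1/3)(|-1|² + |-1.0000-5.1962i|² + |-1.0000+5.1962i|²) = (1/3)·57.0000 = 19.0000

Both sides agree, confirming Parseval's theorem.

Σ|x[n]|² = (1/N)Σ|X[k]|² = 19.0000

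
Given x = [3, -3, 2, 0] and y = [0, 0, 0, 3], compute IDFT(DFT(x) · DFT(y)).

(x ⊛ y)[n] = Σ(m=0 to 3) x[m] · y[(n-m) mod 4]

Computing each output sample:
(x ⊛ y)[0] = -9
(x ⊛ y)[1] = 6
(x ⊛ y)[2] = 0
(x ⊛ y)[3] = 9

x ⊛ y = [-9, 6, 0, 9]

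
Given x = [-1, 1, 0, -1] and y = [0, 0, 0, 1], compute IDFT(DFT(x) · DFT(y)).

(x ⊛ y)[n] = Σ(m=0 to 3) x[m] · y[(n-m) mod 4]

Computing each output sample:
(x ⊛ y)[0] = 1
(x ⊛ y)[1] = 0
(x ⊛ y)[2] = -1
(x ⊛ y)[3] = -1

x ⊛ y = [1, 0, -1, -1]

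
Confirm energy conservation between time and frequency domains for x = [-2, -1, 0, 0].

Time domain:
Σ|x[n]|² = |-2|² + |-1|² + |0|² + |0|² = 5.0000

Frequency domain:
(1/4)Σ|X[k]|² = (1/4)(|-3|² + |-2+1i|² + |-1|² + |-2-1i|²) = (1/4)·20.0000 = 5.0000

Both sides agree, confirming Parseval's theorem.

Σ|x[n]|² = (1/N)Σ|X[k]|² = 5.0000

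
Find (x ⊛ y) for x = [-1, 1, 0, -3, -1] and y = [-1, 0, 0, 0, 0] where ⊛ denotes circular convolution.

(x ⊛ y)[n] = Σ(m=0 to 4) x[m] · y[(n-m) mod 5]

Computing each output sample:
(x ⊛ y)[0] = 1
(x ⊛ y)[1] = -1
(x ⊛ y)[2] = 0
(x ⊛ y)[3] = 3
(x ⊛ y)[4] = 1

x ⊛ y = [1, -1, 0, 3, 1]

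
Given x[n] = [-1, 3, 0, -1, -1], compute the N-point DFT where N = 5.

X[k] = Σ(n=0 to 4) x[n] · ω_5^(nk)
where ω_5 = e^(-2πi/5)

Computing each X[k]:
X[0] = 0
X[1] = 0.4271-4.3920i
X[2] = -2.9271-1.4001i
X[3] = -2.9271+1.4001i
X[4] = 0.4271+4.3920i

X = [0, 0.4271-4.3920i, -2.9271-1.4001i, -2.9271+1.4001i, 0.4271+4.3920i]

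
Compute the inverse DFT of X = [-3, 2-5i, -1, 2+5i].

x[n] = (1/4) Σ(k=0 to 3) X[k] · e^(2πikn/4)

Computing each x[n]:
x[0] = 0
x[1] = 2
x[2] = -2
x[3] = -3

x = [0, 2, -2, -3]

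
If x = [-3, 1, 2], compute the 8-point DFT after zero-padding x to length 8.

Original 3-point DFT: [0, -4.5000+0.8660i, -4.5000-0.8660i]
Zero-padded 8-point DFT provides frequency interpolation.

DFT_8([x, 0, ...]) = [0, -2.2929-2.7071i, -5-1i, -3.7071+1.2929i, -2, -3.7071-1.2929i, -5+1i, -2.2929+2.7071i]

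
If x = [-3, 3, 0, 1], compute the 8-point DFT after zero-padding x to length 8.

Original 4-point DFT: [1, -3-2i, -7, -3+2i]
Zero-padded 8-point DFT provides frequency interpolation.

DFT_8([x, 0, ...]) = [1, -1.5858-2.8284i, -3-2i, -4.4142-2.8284i, -7, -4.4142+2.8284i, -3+2i, -1.5858+2.8284i]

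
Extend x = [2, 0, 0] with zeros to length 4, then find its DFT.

Original 3-point DFT: [2, 2, 2]
Zero-padded 4-point DFT provides frequency interpolation.

DFT_4([x, 0, ...]) = [2, 2, 2, 2]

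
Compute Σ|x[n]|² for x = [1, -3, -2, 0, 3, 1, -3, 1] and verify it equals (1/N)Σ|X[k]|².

Time domain:
Σ|x[n]|² = |1|² + |-3|² + |-2|² + |0|² + |3|² + |1|² + |-3|² + |1|² = 34.0000

Frequency domain:
(1/8)Σ|X[k]|² = (1/8)(|-2|² + |-4.1213+2.5355i|² + |9+3i|² + |0.1213+4.5355i|² + |0|² + |0.1213-4.5355i|² + |9-3i|² + |-4.1213-2.5355i|²) = (1/8)·272.0000 = 34.0000

Both sides agree, confirming Parseval's theorem.

Σ|x[n]|² = (1/N)Σ|X[k]|² = 34.0000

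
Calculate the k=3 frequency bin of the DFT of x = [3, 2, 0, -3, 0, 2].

X[3] = Σ(n=0 to 5) x[n] · ω_6^(3n) where ω_6 = e^(-2πi/6)
= (3)·ω_6^0 + (2)·ω_6^3 + (0)·ω_6^6 + (-3)·ω_6^9 + (0)·ω_6^12 + (2)·ω_6^15

X[3] = 2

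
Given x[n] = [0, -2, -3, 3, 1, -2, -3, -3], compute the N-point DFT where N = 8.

X[k] = Σ(n=0 to 7) x[n] · ω_8^(nk)
where ω_8 = e^(-2πi/8)

Computing each X[k]:
X[0] = -9
X[1] = -5.2426-4.2426i
X[2] = 7+4i
X[3] = 3.2426-4.2426i
X[4] = -1
X[5] = 3.2426+4.2426i
X[6] = 7-4i
X[7] = -5.2426+4.2426i

X = [-9, -5.2426-4.2426i, 7+4i, 3.2426-4.2426i, -1, 3.2426+4.2426i, 7-4i, -5.2426+4.2426i]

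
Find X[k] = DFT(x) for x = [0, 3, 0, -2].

X[k] = Σ(n=0 to 3) x[n] · ω_4^(nk)
where ω_4 = e^(-2πi/4)

Computing each X[k]:
X[0] = 1
X[1] = -5i
X[2] = -1
X[3] = 5i

X = [1, -5i, -1, 5i]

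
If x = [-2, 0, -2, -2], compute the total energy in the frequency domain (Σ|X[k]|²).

Parseval: Σ|x[n]|² = (1/N)Σ|X[k]|², so Σ|X[k]|² = N·Σ|x[n]|² = 4·12.0000

Σ|X[k]|² = N·Σ|x[n]|² = 4·12.0000 = 48.0000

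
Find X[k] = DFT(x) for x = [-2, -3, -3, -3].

X[k] = Σ(n=0 to 3) x[n] · ω_4^(nk)
where ω_4 = e^(-2πi/4)

Computing each X[k]:
X[0] = -11
X[1] = 1
X[2] = 1
X[3] = 1

X = [-11, 1, 1, 1]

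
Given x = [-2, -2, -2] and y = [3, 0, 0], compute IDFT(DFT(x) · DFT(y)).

(x ⊛ y)[n] = Σ(m=0 to 2) x[m] · y[(n-m) mod 3]

Computing each output sample:
(x ⊛ y)[0] = -6
(x ⊛ y)[1] = -6
(x ⊛ y)[2] = -6

x ⊛ y = [-6, -6, -6]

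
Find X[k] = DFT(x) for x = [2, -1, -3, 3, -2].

X[k] = Σ(n=0 to 4) x[n] · ω_5^(nk)
where ω_5 = e^(-2πi/5)

Computing each X[k]:
X[0] = -1
X[1] = 1.0729+2.5757i
X[2] = 4.4271-6.2941i
X[3] = 4.4271+6.2941i
X[4] = 1.0729-2.5757i

X = [-1, 1.0729+2.5757i, 4.4271-6.2941i, 4.4271+6.2941i, 1.0729-2.5757i]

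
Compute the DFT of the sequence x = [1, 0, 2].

X[k] = Σ(n=0 to 2) x[n] · ω_3^(nk)
where ω_3 = e^(-2πi/3)

Computing each X[k]:
X[0] = 3
X[1] = 1.7321i
X[2] = -1.7321i

X = [3, 1.7321i, -1.7321i]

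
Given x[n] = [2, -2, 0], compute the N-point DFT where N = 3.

X[k] = Σ(n=0 to 2) x[n] · ω_3^(nk)
where ω_3 = e^(-2πi/3)

Computing each X[k]:
X[0] = 0
X[1] = 3.0000+1.7321i
X[2] = 3.0000-1.7321i

X = [0, 3.0000+1.7321i, 3.0000-1.7321i]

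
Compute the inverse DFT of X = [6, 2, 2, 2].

x[n] = (1/4) Σ(k=0 to 3) X[k] · e^(2πikn/4)

Computing each x[n]:
x[0] = 3
x[1] = 1
x[2] = 1
x[3] = 1

x = [3, 1, 1, 1]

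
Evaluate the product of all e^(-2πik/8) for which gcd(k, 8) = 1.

The primitive 8th roots of unity are ω_8^k for k coprime to 8: k ∈ {1, 3, 5, 7}
Their product equals the constant term of the cyclotomic polynomial Φ_8(x) up to sign.
For n ≥ 3, the product of all primitive nth roots of unity is 1. (For n=1 it is 1; for n=2 it is -1.)

1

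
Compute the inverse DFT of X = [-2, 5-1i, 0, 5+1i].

x[n] = (1/4) Σ(k=0 to 3) X[k] · e^(2πikn/4)

Computing each x[n]:
x[0] = 2
x[1] = 0
x[2] = -3
x[3] = -1

x = [2, 0, -3, -1]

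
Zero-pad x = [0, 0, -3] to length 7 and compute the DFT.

Original 3-point DFT: [-3, 1.5000-2.5981i, 1.5000+2.5981i]
Zero-padded 7-point DFT provides frequency interpolation.

DFT_7([x, 0, ...]) = [-3, 0.6676+2.9248i, 2.7029-1.3017i, -1.8705-2.3455i, -1.8705+2.3455i, 2.7029+1.3017i, 0.6676-2.9248i]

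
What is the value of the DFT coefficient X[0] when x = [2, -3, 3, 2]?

X[0] = Σ(n=0 to 3) x[n] · ω_4^0 = Σ x[n]
= (2) + (-3) + (3) + (2)

X[0] = 4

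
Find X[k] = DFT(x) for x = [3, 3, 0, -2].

X[k] = Σ(n=0 to 3) x[n] · ω_4^(nk)
where ω_4 = e^(-2πi/4)

Computing each X[k]:
X[0] = 4
X[1] = 3-5i
X[2] = 2
X[3] = 3+5i

X = [4, 3-5i, 2, 3+5i]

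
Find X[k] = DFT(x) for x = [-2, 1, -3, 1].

X[k] = Σ(n=0 to 3) x[n] · ω_4^(nk)
where ω_4 = e^(-2πi/4)

Computing each X[k]:
X[0] = -3
X[1] = 1
X[2] = -7
X[3] = 1

X = [-3, 1, -7, 1]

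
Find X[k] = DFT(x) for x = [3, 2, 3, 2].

X[k] = Σ(n=0 to 3) x[n] · ω_4^(nk)
where ω_4 = e^(-2πi/4)

Computing each X[k]:
X[0] = 10
X[1] = 0
X[2] = 2
X[3] = 0

X = [10, 0, 2, 0]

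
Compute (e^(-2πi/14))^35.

Since ω_14^14 = 1, powers reduce modulo 14.
35 mod 14 = 7
So ω_14^35 = ω_14^7 = e^(-2πi·7/14)

ω_14^35 = ω_14^7 = -1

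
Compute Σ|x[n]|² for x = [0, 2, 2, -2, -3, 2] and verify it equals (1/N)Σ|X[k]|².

Time domain:
Σ|x[n]|² = |0|² + |2|² + |2|² + |-2|² + |-3|² + |2|² = 25.0000

Frequency domain:
(1/6)Σ|X[k]|² = (1/6)(|1|² + |4.5000-4.3301i|² + |-3.5000+4.3301i|² + |-3|² + |-3.5000-4.3301i|² + |4.5000+4.3301i|²) = (1/6)·150.0000 = 25.0000

Both sides agree, confirming Parseval's theorem.

Σ|x[n]|² = (1/N)Σ|X[k]|² = 25.0000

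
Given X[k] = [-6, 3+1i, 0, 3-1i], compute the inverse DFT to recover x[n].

x[n] = (1/4) Σ(k=0 to 3) X[k] · e^(2πikn/4)

Computing each x[n]:
x[0] = 0
x[1] = -2
x[2] = -3
x[3] = -1

x = [0, -2, -3, -1]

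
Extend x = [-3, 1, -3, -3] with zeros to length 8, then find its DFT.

Original 4-point DFT: [-8, -4i, -4, 4i]
Zero-padded 8-point DFT provides frequency interpolation.

DFT_8([x, 0, ...]) = [-8, -0.1716+4.4142i, -4i, -5.8284-1.5858i, -4, -5.8284+1.5858i, 4i, -0.1716-4.4142i]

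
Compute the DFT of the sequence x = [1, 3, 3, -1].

X[k] = Σ(n=0 to 3) x[n] · ω_4^(nk)
where ω_4 = e^(-2πi/4)

Computing each X[k]:
X[0] = 6
X[1] = -2-4i
X[2] = 2
X[3] = -2+4i

X = [6, -2-4i, 2, -2+4i]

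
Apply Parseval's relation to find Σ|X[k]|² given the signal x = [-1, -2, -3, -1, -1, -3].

Parseval: Σ|x[n]|² = (1/N)Σ|X[k]|², so Σ|X[k]|² = N·Σ|x[n]|² = 6·25.0000

Σ|X[k]|² = N·Σ|x[n]|² = 6·25.0000 = 150.0000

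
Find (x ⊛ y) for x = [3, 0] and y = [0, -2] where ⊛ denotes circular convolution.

(x ⊛ y)[n] = Σ(m=0 to 1) x[m] · y[(n-m) mod 2]

Computing each output sample:
(x ⊛ y)[0] = 0
(x ⊛ y)[1] = -6

x ⊛ y = [0, -6]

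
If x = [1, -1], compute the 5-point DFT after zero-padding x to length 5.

Original 2-point DFT: [0, 2]
Zero-padded 5-point DFT provides frequency interpolation.

DFT_5([x, 0, ...]) = [0, 0.6910+0.9511i, 1.8090+0.5878i, 1.8090-0.5878i, 0.6910-0.9511i]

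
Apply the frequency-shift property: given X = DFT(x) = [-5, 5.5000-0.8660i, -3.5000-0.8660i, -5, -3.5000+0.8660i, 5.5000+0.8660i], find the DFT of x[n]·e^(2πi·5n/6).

Modulation property: DFT(ω_6^(-5n)·x[n]) = X[(k-5) mod 6], so circularly shift X by 5 positions.

X[k-5] = [5.5000-0.8660i, -3.5000-0.8660i, -5, -3.5000+0.8660i, 5.5000+0.8660i, -5]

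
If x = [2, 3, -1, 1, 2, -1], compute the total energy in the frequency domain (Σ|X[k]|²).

Parseval: Σ|x[n]|² = (1/N)Σ|X[k]|², so Σ|X[k]|² = N·Σ|x[n]|² = 6·20.0000

Σ|X[k]|² = N·Σ|x[n]|² = 6·20.0000 = 120.0000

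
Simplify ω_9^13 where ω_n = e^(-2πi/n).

Since ω_9^9 = 1, powers reduce modulo 9.
13 mod 9 = 4
So ω_9^13 = ω_9^4 = e^(-2πi·4/9)

ω_9^13 = ω_9^4 = -0.9397-0.3420i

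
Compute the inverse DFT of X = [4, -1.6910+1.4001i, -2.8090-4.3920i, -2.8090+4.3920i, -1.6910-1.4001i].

x[n] = (1/5) Σ(k=0 to 4) X[k] · e^(2πikn/5)

Computing each x[n]:
x[0] = -1
x[1] = 2
x[2] = -1
x[3] = 3
x[4] = 1

x = [-1, 2, -1, 3, 1]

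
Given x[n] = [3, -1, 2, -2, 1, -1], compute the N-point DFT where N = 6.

X[k] = Σ(n=0 to 5) x[n] · ω_6^(nk)
where ω_6 = e^(-2πi/6)

Computing each X[k]:
X[0] = 2
X[1] = 2.5000-0.8660i
X[2] = 0.5000+0.8660i
X[3] = 10
X[4] = 0.5000-0.8660i
X[5] = 2.5000+0.8660i

X = [2, 2.5000-0.8660i, 0.5000+0.8660i, 10, 0.5000-0.8660i, 2.5000+0.8660i]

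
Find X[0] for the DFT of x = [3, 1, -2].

X[0] = Σ(n=0 to 2) x[n] · ω_3^0 = Σ x[n]
= (3) + (1) + (-2)

X[0] = 2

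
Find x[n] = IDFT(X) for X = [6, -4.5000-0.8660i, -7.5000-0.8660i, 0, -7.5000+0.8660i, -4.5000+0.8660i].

x[n] = (1/6) Σ(k=0 to 5) X[k] · e^(2πikn/6)

Computing each x[n]:
x[0] = -3
x[1] = 2
x[2] = 3
x[3] = 0
x[4] = 3
x[5] = 1

x = [-3, 2, 3, 0, 3, 1]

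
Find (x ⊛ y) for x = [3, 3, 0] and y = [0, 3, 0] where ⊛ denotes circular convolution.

(x ⊛ y)[n] = Σ(m=0 to 2) x[m] · y[(n-m) mod 3]

Computing each output sample:
(x ⊛ y)[0] = 0
(x ⊛ y)[1] = 9
(x ⊛ y)[2] = 9

x ⊛ y = [0, 9, 9]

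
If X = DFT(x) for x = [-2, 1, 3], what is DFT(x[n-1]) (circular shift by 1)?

Time shift by 1: X_shifted[k] = ω_3^(1k) · X[k]
Shifted x = [3, -2, 1]

DFT(x[n-1]) = [2, 3.5000+2.5981i, 3.5000-2.5981i]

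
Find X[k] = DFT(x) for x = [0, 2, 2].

X[k] = Σ(n=0 to 2) x[n] · ω_3^(nk)
where ω_3 = e^(-2πi/3)

Computing each X[k]:
X[0] = 4
X[1] = -2
X[2] = -2

X = [4, -2, -2]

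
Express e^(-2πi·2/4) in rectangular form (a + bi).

ω_4^2 = e^(-2πi·2/4)
= cos(-2π·2/4) + i·sin(-2π·2/4)
= cos(-4π/4) + i·sin(-4π/4)

ω_4^2 = cos(-4π/4) + i·sin(-4π/4) = -1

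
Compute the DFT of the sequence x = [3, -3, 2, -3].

X[k] = Σ(n=0 to 3) x[n] · ω_4^(nk)
where ω_4 = e^(-2πi/4)

Computing each X[k]:
X[0] = -1
X[1] = 1
X[2] = 11
X[3] = 1

X = [-1, 1, 11, 1]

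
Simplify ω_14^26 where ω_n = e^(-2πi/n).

Since ω_14^14 = 1, powers reduce modulo 14.
26 mod 14 = 12
So ω_14^26 = ω_14^12 = e^(-2πi·12/14)

ω_14^26 = ω_14^12 = 0.6235+0.7818i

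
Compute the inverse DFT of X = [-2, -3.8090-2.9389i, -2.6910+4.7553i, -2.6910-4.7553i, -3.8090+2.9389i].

x[n] = (1/5) Σ(k=0 to 4) X[k] · e^(2πikn/5)

Computing each x[n]:
x[0] = -3
x[1] = 0
x[2] = 3
x[3] = -2
x[4] = 0

x = [-3, 0, 3, -2, 0]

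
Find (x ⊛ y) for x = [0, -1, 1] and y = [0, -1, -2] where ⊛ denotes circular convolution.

(x ⊛ y)[n] = Σ(m=0 to 2) x[m] · y[(n-m) mod 3]

Computing each output sample:
(x ⊛ y)[0] = 1
(x ⊛ y)[1] = -2
(x ⊛ y)[2] = 1

x ⊛ y = [1, -2, 1]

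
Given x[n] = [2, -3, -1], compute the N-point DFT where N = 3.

X[k] = Σ(n=0 to 2) x[n] · ω_3^(nk)
where ω_3 = e^(-2πi/3)

Computing each X[k]:
X[0] = -2
X[1] = 4.0000+1.7321i
X[2] = 4.0000-1.7321i

X = [-2, 4.0000+1.7321i, 4.0000-1.7321i]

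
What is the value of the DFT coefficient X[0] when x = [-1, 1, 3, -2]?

X[0] = Σ(n=0 to 3) x[n] · ω_4^0 = Σ x[n]
= (-1) + (1) + (3) + (-2)

X[0] = 1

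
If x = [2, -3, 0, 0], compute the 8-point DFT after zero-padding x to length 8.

Original 4-point DFT: [-1, 2+3i, 5, 2-3i]
Zero-padded 8-point DFT provides frequency interpolation.

DFT_8([x, 0, ...]) = [-1, -0.1213+2.1213i, 2+3i, 4.1213+2.1213i, 5, 4.1213-2.1213i, 2-3i, -0.1213-2.1213i]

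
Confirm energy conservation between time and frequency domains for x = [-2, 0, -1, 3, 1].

Time domain:
Σ|x[n]|² = |-2|² + |0|² + |-1|² + |3|² + |1|² = 15.0000

Frequency domain:
(1/5)Σ|X[k]|² = (1/5)(|1|² + |-3.3090+3.3022i|² + |-2.1910-3.2164i|² + |-2.1910+3.2164i|² + |-3.3090-3.3022i|²) = (1/5)·75.0000 = 15.0000

Both sides agree, confirming Parseval's theorem.

Σ|x[n]|² = (1/N)Σ|X[k]|² = 15.0000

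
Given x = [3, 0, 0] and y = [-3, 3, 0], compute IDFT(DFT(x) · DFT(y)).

(x ⊛ y)[n] = Σ(m=0 to 2) x[m] · y[(n-m) mod 3]

Computing each output sample:
(x ⊛ y)[0] = -9
(x ⊛ y)[1] = 9
(x ⊛ y)[2] = 0

x ⊛ y = [-9, 9, 0]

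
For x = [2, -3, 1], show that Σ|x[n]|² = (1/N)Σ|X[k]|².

Time domain:
Σ|x[n]|² = |2|² + |-3|² + |1|² = 14.0000

Frequency domain:
(1/3)Σ|X[k]|² = (1/3)(|0|² + |3.0000+3.4641i|² + |3.0000-3.4641i|²) = (1/3)·42.0000 = 14.0000

Both sides agree, confirming Parseval's theorem.

Σ|x[n]|² = (1/N)Σ|X[k]|² = 14.0000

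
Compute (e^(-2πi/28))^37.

Since ω_28^28 = 1, powers reduce modulo 28.
37 mod 28 = 9
So ω_28^37 = ω_28^9 = e^(-2πi·9/28)

ω_28^37 = ω_28^9 = -0.4339-0.9010i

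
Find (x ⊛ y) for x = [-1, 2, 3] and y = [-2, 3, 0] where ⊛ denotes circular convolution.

(x ⊛ y)[n] = Σ(m=0 to 2) x[m] · y[(n-m) mod 3]

Computing each output sample:
(x ⊛ y)[0] = 11
(x ⊛ y)[1] = -7
(x ⊛ y)[2] = 0

x ⊛ y = [11, -7, 0]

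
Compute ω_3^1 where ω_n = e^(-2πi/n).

ω_3^1 = e^(-2πi·1/3)
= cos(-2π·1/3) + i·sin(-2π·1/3)
= cos(-2π/3) + i·sin(-2π/3)

ω_3^1 = cos(-2π/3) + i·sin(-2π/3) = -0.5000-0.8660i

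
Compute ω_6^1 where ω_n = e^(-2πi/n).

ω_6^1 = e^(-2πi·1/6)
= cos(-2π·1/6) + i·sin(-2π·1/6)
= cos(-2π/6) + i·sin(-2π/6)

ω_6^1 = cos(-2π/6) + i·sin(-2π/6) = 0.5000-0.8660i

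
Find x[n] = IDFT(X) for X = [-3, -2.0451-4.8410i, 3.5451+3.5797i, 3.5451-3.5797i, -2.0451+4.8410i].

x[n] = (1/5) Σ(k=0 to 4) X[k] · e^(2πikn/5)

Computing each x[n]:
x[0] = 0
x[1] = -1
x[2] = 3
x[3] = -2
x[4] = -3

x = [0, -1, 3, -2, -3]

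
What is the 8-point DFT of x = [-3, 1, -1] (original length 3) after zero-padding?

Original 3-point DFT: [-3, -3.0000-1.7321i, -3.0000+1.7321i]
Zero-padded 8-point DFT provides frequency interpolation.

DFT_8([x, 0, ...]) = [-3, -2.2929+0.2929i, -2-1i, -3.7071-1.7071i, -5, -3.7071+1.7071i, -2+1i, -2.2929-0.2929i]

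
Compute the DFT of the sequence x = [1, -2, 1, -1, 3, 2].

X[k] = Σ(n=0 to 5) x[n] · ω_6^(nk)
where ω_6 = e^(-2πi/6)

Computing each X[k]:
X[0] = 4
X[1] = 5.1962i
X[2] = -2.0000+1.7321i
X[3] = 6
X[4] = -2.0000-1.7321i
X[5] = -5.1962i

X = [4, 5.1962i, -2.0000+1.7321i, 6, -2.0000-1.7321i, -5.1962i]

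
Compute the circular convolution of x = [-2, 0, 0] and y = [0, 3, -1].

(x ⊛ y)[n] = Σ(m=0 to 2) x[m] · y[(n-m) mod 3]

Computing each output sample:
(x ⊛ y)[0] = 0
(x ⊛ y)[1] = -6
(x ⊛ y)[2] = 2

x ⊛ y = [0, -6, 2]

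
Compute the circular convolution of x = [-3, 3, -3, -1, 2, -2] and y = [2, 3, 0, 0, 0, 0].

(x ⊛ y)[n] = Σ(m=0 to 5) x[m] · y[(n-m) mod 6]

Computing each output sample:
(x ⊛ y)[0] = -12
(x ⊛ y)[1] = -3
(x ⊛ y)[2] = 3
(x ⊛ y)[3] = -11
(x ⊛ y)[4] = 1
(x ⊛ y)[5] = 2

x ⊛ y = [-12, -3, 3, -11, 1, 2]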